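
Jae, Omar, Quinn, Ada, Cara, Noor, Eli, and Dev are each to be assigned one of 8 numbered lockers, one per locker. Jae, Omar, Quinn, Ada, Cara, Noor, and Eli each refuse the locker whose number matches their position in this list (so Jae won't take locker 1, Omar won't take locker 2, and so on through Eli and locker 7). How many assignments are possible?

Let Aᵢ (for 1 ≤ i ≤ 7) be the placements that put person i in their forbidden locker. Any j of these fix j positions, leaving (8−j)! ways to fill the rest, and there are C(7,j) ways to pick which j.
By inclusion–exclusion, the number of valid placements is Σ_{j=0}^{7} (−1)^j C(7,j)·(8−j)!.
Computing: 40320 − 35280 + 15120 − 4200 + 840 − 126 + 14 − 1 = 16687.

16687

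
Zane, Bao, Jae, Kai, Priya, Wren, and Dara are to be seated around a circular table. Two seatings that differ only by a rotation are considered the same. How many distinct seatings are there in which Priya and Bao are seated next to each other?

Glue Priya and Bao into a block (2 internal orders). Seating 6 units around a circle gives (5)! arrangements.
So 2 × (5)! = 2 × 120 = 240.

240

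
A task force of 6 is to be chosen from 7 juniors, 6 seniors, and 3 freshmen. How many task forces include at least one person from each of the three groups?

6006

Unrestricted: C(16,6) = 8008 ways to pick any 6 of the 16.
Selections missing a whole group: no juniors → C(9,6) = 84; no seniors → C(10,6) = 210; no freshmen → C(13,6) = 1716.
Add back selections omitting two groups (i.e. drawn from a single group): C(7,6) + C(6,6) + C(3,6) = 8.
By inclusion–exclusion: 8008 − 2010 + 8 = 6006.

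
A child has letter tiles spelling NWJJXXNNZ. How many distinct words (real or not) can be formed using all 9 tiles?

The 9 letters of NWJJXXNNZ have repeats: J appearing twice, N appearing 3 times, and X appearing twice.
The number of distinct arrangements is 9!/(3!·2!·2!) = 362880/24 = 15120.

15120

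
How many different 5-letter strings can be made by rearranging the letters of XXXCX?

5

The 5 letters of XXXCX have repeats: X appearing 4 times.
Dividing 5! = 120 by 4! = 24 for the repeated letters gives 5.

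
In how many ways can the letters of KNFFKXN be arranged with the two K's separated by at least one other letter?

450

Total arrangements of KNFFKXN: 7!/(2!·2!·2!) = 630.
Arrangements with the K's together: treat KK as one letter, giving (6)!/(2!·2!) = 180.
Subtracting, 630 − 180 = 450 arrangements keep the K's apart.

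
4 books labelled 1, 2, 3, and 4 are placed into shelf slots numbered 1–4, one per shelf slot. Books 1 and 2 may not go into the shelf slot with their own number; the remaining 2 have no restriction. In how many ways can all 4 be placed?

Let Aᵢ (for i ∈ {1, 2}) be the placements that put book i in its forbidden shelf slot. Any j of these fix j positions, leaving (4−j)! ways to fill the rest, and there are C(2,j) ways to pick which j.
By inclusion–exclusion, the number of valid placements is Σ_{j=0}^{2} (−1)^j C(2,j)·(4−j)!.
Computing: 24 − 12 + 2 = 14.

14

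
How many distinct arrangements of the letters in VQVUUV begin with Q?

10

Fix Q in the first position and arrange the remaining 5 letters.
Those 5 letters have U appearing twice and V appearing 3 times, giving (5)!/(3!·2!) = 10.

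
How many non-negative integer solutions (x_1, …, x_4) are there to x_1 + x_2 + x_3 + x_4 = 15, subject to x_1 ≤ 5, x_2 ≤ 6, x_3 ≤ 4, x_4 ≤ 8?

131

By stars and bars, unrestricted non-negative solutions to x_1+…+x_4 = 15 number C(15+3,3) = 816.
Subtract solutions that violate a single cap (substitute x_i' = x_i − (cap_i+1)): x_1 ≥ 6 gives C(12,3) = 220; x_2 ≥ 7 gives C(11,3) = 165; x_3 ≥ 5 gives C(13,3) = 286; x_4 ≥ 9 gives C(9,3) = 84. Together 755.
Add back pairs where two caps are both exceeded: 10 + 35 + 1 + 20 + 0 + 4 = 70.
By inclusion–exclusion the count is 816 − 755 + 70 = 131.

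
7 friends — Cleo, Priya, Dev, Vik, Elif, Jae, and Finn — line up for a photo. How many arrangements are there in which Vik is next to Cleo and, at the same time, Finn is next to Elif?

480

Treat {Vik,Cleo} as one block (2 orders) and {Finn,Elif} as another (2 orders).
That leaves 5 units to arrange: 2 × 2 × 5! = 4 × 120 = 480.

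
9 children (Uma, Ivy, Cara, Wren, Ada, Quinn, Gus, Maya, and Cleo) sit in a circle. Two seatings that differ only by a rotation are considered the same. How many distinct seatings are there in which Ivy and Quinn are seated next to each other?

10080

Glue Ivy and Quinn into a block (2 internal orders). Seating 8 units around a circle gives (7)! arrangements.
So 2 × (7)! = 2 × 5040 = 10080.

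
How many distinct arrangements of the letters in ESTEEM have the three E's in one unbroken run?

Treat the 3 copies of E as a single block. The multiset to arrange is then {EEE, M, S, T}, 4 items in all.
All 4 items are distinct, so there are (4)! = 24 arrangements.

24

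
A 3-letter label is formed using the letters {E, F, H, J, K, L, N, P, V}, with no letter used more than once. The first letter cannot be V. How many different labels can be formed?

448

The first letter has 9−1 = 8 choices (anything except V).
The remaining 2 letters are filled from the other 8 symbols without repetition: 8 × 7 = 56.
Total: 8 × 56 = 448.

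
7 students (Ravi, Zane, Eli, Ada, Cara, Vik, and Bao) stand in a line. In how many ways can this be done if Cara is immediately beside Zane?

1440

Treat {Cara, Zane} as a single unit. There are 6 units to order, and the pair itself can be ordered 2 ways.
So the count is 2·(6)! = 1440.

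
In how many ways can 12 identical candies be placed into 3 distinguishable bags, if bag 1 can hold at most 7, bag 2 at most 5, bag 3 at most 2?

6

By stars and bars, unrestricted non-negative solutions to x_1+…+x_3 = 12 number C(12+2,2) = 91.
Subtract solutions that violate a single cap (substitute x_i' = x_i − (cap_i+1)): x_1 ≥ 8 gives C(6,2) = 15; x_2 ≥ 6 gives C(8,2) = 28; x_3 ≥ 3 gives C(11,2) = 55. Together 98.
Add back pairs where two caps are both exceeded: 0 + 3 + 10 = 13.
By inclusion–exclusion the count is 91 − 98 + 13 = 6.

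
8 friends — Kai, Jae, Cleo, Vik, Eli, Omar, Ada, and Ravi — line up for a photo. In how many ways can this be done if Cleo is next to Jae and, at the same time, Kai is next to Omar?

2880

Treat {Cleo,Jae} as one block (2 orders) and {Kai,Omar} as another (2 orders).
That leaves 6 units to arrange: 2 × 2 × 6! = 4 × 720 = 2880.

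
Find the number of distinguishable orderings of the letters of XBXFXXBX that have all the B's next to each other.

Treat the 2 copies of B as a single block. The multiset to arrange is then {BB, F, X, X, X, X, X}, 7 items in all.
That gives (7)!/(5!) = 42 arrangements.

42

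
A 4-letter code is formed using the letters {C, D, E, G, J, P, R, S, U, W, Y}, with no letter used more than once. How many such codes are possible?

7920

Choose and order 4 of the 11 symbols: the first letter has 11 options, the next 10, then 9, 8.
That product is 11 × 10 × 9 × 8 = 7920.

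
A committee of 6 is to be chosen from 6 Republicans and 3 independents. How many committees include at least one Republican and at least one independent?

Total 6-person selections from all 9: C(9,6) = 84.
Selections missing a whole group: no Republicans → C(3,6) = 0; no independents → C(6,6) = 1.
Both groups omitted at once is impossible, so 84 − 1 = 83.

83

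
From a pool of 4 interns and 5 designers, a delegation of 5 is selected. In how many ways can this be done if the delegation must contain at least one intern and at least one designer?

With no constraint there are C(9,5) = 126 possible selections.
Selections missing a whole group: no interns → C(5,5) = 1; no designers → C(4,5) = 0.
Both groups omitted at once is impossible, so 126 − 1 = 125.

125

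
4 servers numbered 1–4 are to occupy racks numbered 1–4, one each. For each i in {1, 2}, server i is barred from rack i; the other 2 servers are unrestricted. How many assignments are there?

Let Aᵢ (for i ∈ {1, 2}) be the placements that put server i in its forbidden rack. Any j of these fix j positions, leaving (4−j)! ways to fill the rest, and there are C(2,j) ways to pick which j.
By inclusion–exclusion, the number of valid placements is Σ_{j=0}^{2} (−1)^j C(2,j)·(4−j)!.
Computing: 24 − 12 + 2 = 14.

14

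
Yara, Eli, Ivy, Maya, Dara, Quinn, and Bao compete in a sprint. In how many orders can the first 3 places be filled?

There are 7 choices for 1st place, 6 for 2nd, and 5 for 3rd.
That gives 7 × 6 × 5 = 210.

210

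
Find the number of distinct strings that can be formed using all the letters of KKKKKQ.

Letter multiplicities in KKKKKQ: K×5, Q×1.
So there are 6! / (5!) = 6 distinguishable arrangements.

6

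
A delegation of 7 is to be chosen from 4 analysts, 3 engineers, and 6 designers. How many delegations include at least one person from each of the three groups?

Total 7-person selections from all 13: C(13,7) = 1716.
Subtract selections that omit an entire group: no analysts → C(9,7) = 36; no engineers → C(10,7) = 120; no designers → C(7,7) = 1.
Add back selections omitting two groups (i.e. drawn from a single group): C(4,7) + C(3,7) + C(6,7) = 0.
By inclusion–exclusion: 1716 − 157 + 0 = 1559.

1559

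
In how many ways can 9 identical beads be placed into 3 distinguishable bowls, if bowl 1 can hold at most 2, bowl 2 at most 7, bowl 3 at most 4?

12

Without the upper bounds there are C(11,2) = 55 ways to split 9 among 3 bowls.
Subtract solutions that violate a single cap (substitute x_i' = x_i − (cap_i+1)): x_1 ≥ 3 gives C(8,2) = 28; x_2 ≥ 8 gives C(3,2) = 3; x_3 ≥ 5 gives C(6,2) = 15. Together 46.
Add back pairs where two caps are both exceeded: 0 + 3 + 0 = 3.
By inclusion–exclusion the count is 55 − 46 + 3 = 12.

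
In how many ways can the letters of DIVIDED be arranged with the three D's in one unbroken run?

Treat the 3 copies of D as a single block. The multiset to arrange is then {DDD, E, I, I, V}, 5 items in all.
That gives (5)!/(2!) = 60 arrangements.

60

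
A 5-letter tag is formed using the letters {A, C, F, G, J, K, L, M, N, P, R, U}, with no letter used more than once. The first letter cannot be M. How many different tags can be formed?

The first letter has 12−1 = 11 choices (anything except M).
The remaining 4 letters are filled from the other 11 symbols without repetition: 11 × 10 × 9 × 8 = 7920.
Total: 11 × 7920 = 87120.

87120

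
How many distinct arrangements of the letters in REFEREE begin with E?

60

With the first slot taken by E, it remains to arrange the other 6 letters (RFEREE).
Those 6 letters have E appearing 3 times and R appearing twice, giving (6)!/(3!·2!) = 60.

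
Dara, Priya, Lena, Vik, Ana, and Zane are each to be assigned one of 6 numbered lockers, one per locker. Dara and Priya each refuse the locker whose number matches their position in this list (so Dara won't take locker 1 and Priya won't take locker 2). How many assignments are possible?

Let Aᵢ (for i ∈ {1, 2}) be the placements that put person i in their forbidden locker. Any j of these fix j positions, leaving (6−j)! ways to fill the rest, and there are C(2,j) ways to pick which j.
By inclusion–exclusion, the number of valid placements is Σ_{j=0}^{2} (−1)^j C(2,j)·(6−j)!.
Computing: 720 − 240 + 24 = 504.

504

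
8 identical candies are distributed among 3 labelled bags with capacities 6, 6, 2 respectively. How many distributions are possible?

Ignoring the caps, the number of non-negative solutions to x_1+…+x_3 = 8 is C(10,2) = 45.
Subtract solutions that violate a single cap (substitute x_i' = x_i − (cap_i+1)): x_1 ≥ 7 gives C(3,2) = 3; x_2 ≥ 7 gives C(3,2) = 3; x_3 ≥ 3 gives C(7,2) = 21. Together 27.
No two caps can be exceeded simultaneously, so the pair terms are all 0.
By inclusion–exclusion the count is 45 − 27 + 0 = 18.

18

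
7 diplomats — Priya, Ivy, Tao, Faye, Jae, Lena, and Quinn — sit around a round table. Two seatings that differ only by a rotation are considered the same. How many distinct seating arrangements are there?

720

Fix one person's seat to break rotational symmetry; the remaining 6 people can be arranged in (6)! = 720 ways.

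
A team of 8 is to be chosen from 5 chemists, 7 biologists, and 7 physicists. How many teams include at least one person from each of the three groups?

Total 8-person selections from all 19: C(19,8) = 75582.
Subtract selections that omit an entire group: no chemists → C(14,8) = 3003; no biologists → C(12,8) = 495; no physicists → C(12,8) = 495.
Add back selections omitting two groups (i.e. drawn from a single group): C(5,8) + C(7,8) + C(7,8) = 0.
By inclusion–exclusion: 75582 − 3993 + 0 = 71589.

71589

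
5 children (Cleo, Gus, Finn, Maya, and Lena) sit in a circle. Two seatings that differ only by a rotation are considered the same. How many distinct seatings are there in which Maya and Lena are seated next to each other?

12

Glue Maya and Lena into a block (2 internal orders). Seating 4 units around a circle gives (3)! arrangements.
So 2 × (3)! = 2 × 6 = 12.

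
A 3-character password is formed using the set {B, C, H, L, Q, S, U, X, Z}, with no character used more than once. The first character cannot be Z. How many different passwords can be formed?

The first character has 9−1 = 8 choices (anything except Z).
The remaining 2 characters are filled from the other 8 symbols without repetition: 8 × 7 = 56.
Total: 8 × 56 = 448.

448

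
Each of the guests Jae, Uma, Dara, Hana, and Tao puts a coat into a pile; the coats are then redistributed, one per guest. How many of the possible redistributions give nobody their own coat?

This is the derangement count D_5: permutations of 5 items with no fixed point.
By inclusion–exclusion this is Σ_{j=0}^{5} (−1)^j C(5,j)·(5−j)!.
Computing: 120 − 120 + 60 − 20 + 5 − 1 = 44.

44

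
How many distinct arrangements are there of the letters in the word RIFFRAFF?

840

Letter multiplicities in RIFFRAFF: A×1, F×4, I×1, R×2.
So there are 8! / (4!·2!) = 840 distinguishable arrangements.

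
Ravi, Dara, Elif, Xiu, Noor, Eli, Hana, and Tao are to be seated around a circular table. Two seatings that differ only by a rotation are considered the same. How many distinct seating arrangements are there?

5040

Fix one person's seat to break rotational symmetry; the remaining 7 people can be arranged in (7)! = 5040 ways.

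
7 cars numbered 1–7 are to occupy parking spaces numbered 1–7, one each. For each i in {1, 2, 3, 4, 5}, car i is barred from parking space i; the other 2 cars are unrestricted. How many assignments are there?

Let Aᵢ (for 1 ≤ i ≤ 5) be the placements that put car i in its forbidden parking space. Any j of these fix j positions, leaving (7−j)! ways to fill the rest, and there are C(5,j) ways to pick which j.
By inclusion–exclusion, the number of valid placements is Σ_{j=0}^{5} (−1)^j C(5,j)·(7−j)!.
Computing: 5040 − 3600 + 1200 − 240 + 30 − 2 = 2428.

2428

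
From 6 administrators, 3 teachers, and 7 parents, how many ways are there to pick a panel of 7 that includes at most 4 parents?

Split by how many parents are chosen (0 through 4).
Sum: C(7,0)·C(9,7) + C(7,1)·C(9,6) + C(7,2)·C(9,5) + C(7,3)·C(9,4) + C(7,4)·C(9,3) = 36 + 588 + 2646 + 4410 + 2940 = 10620.

10620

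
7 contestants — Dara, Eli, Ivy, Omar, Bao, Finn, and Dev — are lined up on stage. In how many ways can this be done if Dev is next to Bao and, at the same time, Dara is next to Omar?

Treat {Dev,Bao} as one block (2 orders) and {Dara,Omar} as another (2 orders).
That leaves 5 units to arrange: 2 × 2 × 5! = 4 × 120 = 480.

480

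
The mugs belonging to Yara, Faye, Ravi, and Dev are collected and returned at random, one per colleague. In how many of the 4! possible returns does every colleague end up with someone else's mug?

This is the derangement count D_4: permutations of 4 items with no fixed point.
By inclusion–exclusion this is Σ_{j=0}^{4} (−1)^j C(4,j)·(4−j)!.
Computing: 24 − 24 + 12 − 4 + 1 = 9.

9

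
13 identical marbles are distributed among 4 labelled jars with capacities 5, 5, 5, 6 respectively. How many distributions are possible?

Ignoring the caps, the number of non-negative solutions to x_1+…+x_4 = 13 is C(16,3) = 560.
Subtract solutions that violate a single cap (substitute x_i' = x_i − (cap_i+1)): x_1 ≥ 6 gives C(10,3) = 120; x_2 ≥ 6 gives C(10,3) = 120; x_3 ≥ 6 gives C(10,3) = 120; x_4 ≥ 7 gives C(9,3) = 84. Together 444.
Add back pairs where two caps are both exceeded: 4 + 4 + 1 + 4 + 1 + 1 = 15.
By inclusion–exclusion the count is 560 − 444 + 15 = 131.

131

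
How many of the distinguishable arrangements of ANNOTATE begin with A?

Fix A in the first position and arrange the remaining 7 letters.
Those 7 letters have N appearing twice and T appearing twice, giving (7)!/(2!·2!) = 1260.

1260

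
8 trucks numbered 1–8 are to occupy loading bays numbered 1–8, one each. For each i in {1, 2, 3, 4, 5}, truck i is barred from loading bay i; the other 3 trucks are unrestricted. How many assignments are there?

Let Aᵢ (for 1 ≤ i ≤ 5) be the placements that put truck i in its forbidden loading bay. Any j of these fix j positions, leaving (8−j)! ways to fill the rest, and there are C(5,j) ways to pick which j.
By inclusion–exclusion, the number of valid placements is Σ_{j=0}^{5} (−1)^j C(5,j)·(8−j)!.
Computing: 40320 − 25200 + 7200 − 1200 + 120 − 6 = 21234.

21234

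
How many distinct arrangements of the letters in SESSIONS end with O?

Fix O in the last position and arrange the remaining 7 letters.
Those 7 letters have S appearing 4 times, giving (7)!/(4!) = 210.

210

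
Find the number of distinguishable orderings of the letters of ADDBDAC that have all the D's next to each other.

Treat the 3 copies of D as a single block. The multiset to arrange is then {DDD, A, A, B, C}, 5 items in all.
That gives (5)!/(2!) = 60 arrangements.

60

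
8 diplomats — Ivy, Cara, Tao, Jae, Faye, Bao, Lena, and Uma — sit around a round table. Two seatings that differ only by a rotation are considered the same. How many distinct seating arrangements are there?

Fix one person's seat to break rotational symmetry; the remaining 7 people can be arranged in (7)! = 5040 ways.

5040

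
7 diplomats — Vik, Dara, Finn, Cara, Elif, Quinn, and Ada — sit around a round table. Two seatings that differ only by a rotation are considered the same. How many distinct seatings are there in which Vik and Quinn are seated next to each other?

Glue Vik and Quinn into a block (2 internal orders). Seating 6 units around a circle gives (5)! arrangements.
So 2 × (5)! = 2 × 120 = 240.

240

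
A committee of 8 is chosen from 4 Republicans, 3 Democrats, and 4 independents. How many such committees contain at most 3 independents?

Split by how many independents are chosen (0 through 3).
Sum: C(4,0)·C(7,8) + C(4,1)·C(7,7) + C(4,2)·C(7,6) + C(4,3)·C(7,5) = 0 + 4 + 42 + 84 = 130.

130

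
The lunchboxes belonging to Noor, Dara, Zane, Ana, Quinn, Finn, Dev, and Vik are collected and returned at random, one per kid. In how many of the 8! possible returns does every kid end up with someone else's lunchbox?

Let Aᵢ be the assignments in which kid i gets their own lunchbox. We want the size of the complement of A₁∪…∪A_8.
By inclusion–exclusion this is Σ_{j=0}^{8} (−1)^j C(8,j)·(8−j)!.
Computing: 40320 − 40320 + 20160 − 6720 + 1680 − 336 + 56 − 8 + 1 = 14833.

14833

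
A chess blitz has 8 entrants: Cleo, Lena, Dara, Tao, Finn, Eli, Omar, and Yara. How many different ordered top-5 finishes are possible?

6720

There are 8 choices for 1st place, 7 for 2nd, and so on down to 4 for position 5.
That gives 8 × 7 × 6 × 5 × 4 = 6720.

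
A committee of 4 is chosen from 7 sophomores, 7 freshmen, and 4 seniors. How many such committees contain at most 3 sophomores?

Split by how many sophomores are chosen (0 through 3).
Sum: C(7,0)·C(11,4) + C(7,1)·C(11,3) + C(7,2)·C(11,2) + C(7,3)·C(11,1) = 330 + 1155 + 1155 + 385 = 3025.

3025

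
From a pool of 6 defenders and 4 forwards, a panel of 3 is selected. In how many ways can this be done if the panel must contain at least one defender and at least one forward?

96

Total 3-person selections from all 10: C(10,3) = 120.
Selections missing a whole group: no defenders → C(4,3) = 4; no forwards → C(6,3) = 20.
Both groups omitted at once is impossible, so 120 − 24 = 96.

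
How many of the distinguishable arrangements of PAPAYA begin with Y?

Fix Y in the first position and arrange the remaining 5 letters.
Those 5 letters have A appearing 3 times and P appearing twice, giving (5)!/(3!·2!) = 10.

10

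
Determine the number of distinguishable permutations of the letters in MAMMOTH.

840

Letter multiplicities in MAMMOTH: A×1, H×1, M×3, O×1, T×1.
Dividing 7! = 5040 by 3! = 6 for the repeated letters gives 840.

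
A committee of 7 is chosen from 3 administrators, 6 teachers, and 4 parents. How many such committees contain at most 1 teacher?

Split by how many teachers are chosen (0 through 1).
Sum: C(6,0)·C(7,7) + C(6,1)·C(7,6) = 1 + 42 = 43.

43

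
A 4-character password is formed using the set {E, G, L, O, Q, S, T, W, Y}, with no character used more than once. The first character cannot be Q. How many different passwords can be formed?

The first character has 9−1 = 8 choices (anything except Q).
The remaining 3 characters are filled from the other 8 symbols without repetition: 8 × 7 × 6 = 336.
Total: 8 × 336 = 2688.

2688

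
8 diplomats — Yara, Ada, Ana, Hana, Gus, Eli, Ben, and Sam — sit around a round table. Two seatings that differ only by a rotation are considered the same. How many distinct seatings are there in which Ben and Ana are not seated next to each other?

3600

Without the restriction there are (7)! = 5040 seatings.
Seatings with Ben beside Ana: treat them as a block with 2 internal orders, giving 2 × (6)! = 1440.
Subtracting, 5040 − 1440 = 3600.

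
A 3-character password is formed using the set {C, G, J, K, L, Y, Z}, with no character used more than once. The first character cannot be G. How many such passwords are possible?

The first character has 7−1 = 6 choices (anything except G).
The remaining 2 characters are filled from the other 6 symbols without repetition: 6 × 5 = 30.
Total: 6 × 30 = 180.

180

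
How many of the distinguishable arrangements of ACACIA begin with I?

10

With the first slot taken by I, it remains to arrange the other 5 letters (ACACA).
Those 5 letters have A appearing 3 times and C appearing twice, giving (5)!/(3!·2!) = 10.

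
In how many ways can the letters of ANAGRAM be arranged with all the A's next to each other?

Treat the 3 copies of A as a single block. The multiset to arrange is then {AAA, G, M, N, R}, 5 items in all.
All 5 items are distinct, so there are (5)! = 120 arrangements.

120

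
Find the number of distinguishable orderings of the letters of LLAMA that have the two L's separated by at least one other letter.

Total arrangements of LLAMA: 5!/(2!·2!) = 30.
Arrangements with the L's together: treat LL as one letter, giving (4)!/(2!) = 12.
Hence 30 − 12 = 18.

18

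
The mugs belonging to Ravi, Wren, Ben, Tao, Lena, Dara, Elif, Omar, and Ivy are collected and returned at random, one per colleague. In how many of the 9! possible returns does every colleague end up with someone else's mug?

Let Aᵢ be the assignments in which colleague i gets their own mug. We want the size of the complement of A₁∪…∪A_9.
By inclusion–exclusion this is Σ_{j=0}^{9} (−1)^j C(9,j)·(9−j)!.
Computing: 362880 − 362880 + 181440 − 60480 + 15120 − 3024 + 504 − 72 + 9 − 1 = 133496.

133496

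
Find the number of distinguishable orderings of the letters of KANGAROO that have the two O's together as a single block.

2520

Treat the 2 copies of O as a single block. The multiset to arrange is then {OO, A, A, G, K, N, R}, 7 items in all.
That gives (7)!/(2!) = 2520 arrangements.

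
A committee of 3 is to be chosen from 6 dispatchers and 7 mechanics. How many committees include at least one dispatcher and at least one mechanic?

Unrestricted: C(13,3) = 286 ways to pick any 3 of the 13.
Selections missing a whole group: no dispatchers → C(7,3) = 35; no mechanics → C(6,3) = 20.
Both groups omitted at once is impossible, so 286 − 55 = 231.

231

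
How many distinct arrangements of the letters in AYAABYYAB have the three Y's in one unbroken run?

105

Treat the 3 copies of Y as a single block. The multiset to arrange is then {YYY, A, A, A, A, B, B}, 7 items in all.
That gives (7)!/(4!·2!) = 105 arrangements.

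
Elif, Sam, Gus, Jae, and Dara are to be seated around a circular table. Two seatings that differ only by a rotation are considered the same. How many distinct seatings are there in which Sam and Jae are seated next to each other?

Glue Sam and Jae into a block (2 internal orders). Seating 4 units around a circle gives (3)! arrangements.
So 2 × (3)! = 2 × 6 = 12.

12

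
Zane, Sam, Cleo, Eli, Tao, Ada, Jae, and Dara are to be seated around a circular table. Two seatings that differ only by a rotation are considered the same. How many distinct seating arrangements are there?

5040

Fix one person's seat to break rotational symmetry; the remaining 7 people can be arranged in (7)! = 5040 ways.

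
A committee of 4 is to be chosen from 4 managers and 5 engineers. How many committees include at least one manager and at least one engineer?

Unrestricted: C(9,4) = 126 ways to pick any 4 of the 9.
Subtract selections that omit an entire group: no managers → C(5,4) = 5; no engineers → C(4,4) = 1.
Both groups omitted at once is impossible, so 126 − 6 = 120.

120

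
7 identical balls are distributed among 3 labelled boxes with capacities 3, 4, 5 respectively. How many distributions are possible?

17

By stars and bars, unrestricted non-negative solutions to x_1+…+x_3 = 7 number C(7+2,2) = 36.
Subtract solutions that violate a single cap (substitute x_i' = x_i − (cap_i+1)): x_1 ≥ 4 gives C(5,2) = 10; x_2 ≥ 5 gives C(4,2) = 6; x_3 ≥ 6 gives C(3,2) = 3. Together 19.
No two caps can be exceeded simultaneously, so the pair terms are all 0.
By inclusion–exclusion the count is 36 − 19 + 0 = 17.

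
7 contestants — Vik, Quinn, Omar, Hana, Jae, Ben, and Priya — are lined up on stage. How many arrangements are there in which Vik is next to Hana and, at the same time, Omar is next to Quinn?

Treat {Vik,Hana} as one block (2 orders) and {Omar,Quinn} as another (2 orders).
That leaves 5 units to arrange: 2 × 2 × 5! = 4 × 120 = 480.

480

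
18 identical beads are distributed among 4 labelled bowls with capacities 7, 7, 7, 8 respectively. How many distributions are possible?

By stars and bars, unrestricted non-negative solutions to x_1+…+x_4 = 18 number C(18+3,3) = 1330.
Subtract solutions that violate a single cap (substitute x_i' = x_i − (cap_i+1)): x_1 ≥ 8 gives C(13,3) = 286; x_2 ≥ 8 gives C(13,3) = 286; x_3 ≥ 8 gives C(13,3) = 286; x_4 ≥ 9 gives C(12,3) = 220. Together 1078.
Add back pairs where two caps are both exceeded: 10 + 10 + 4 + 10 + 4 + 4 = 42.
By inclusion–exclusion the count is 1330 − 1078 + 42 = 294.

294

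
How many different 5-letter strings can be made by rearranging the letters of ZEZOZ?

Letter multiplicities in ZEZOZ: E×1, O×1, Z×3.
Dividing 5! = 120 by 3! = 6 for the repeated letters gives 20.

20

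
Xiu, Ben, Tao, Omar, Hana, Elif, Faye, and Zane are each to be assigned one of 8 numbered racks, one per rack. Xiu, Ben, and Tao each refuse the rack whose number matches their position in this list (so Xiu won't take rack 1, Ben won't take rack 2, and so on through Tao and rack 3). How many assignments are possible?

Let Aᵢ (for i ∈ {1, 2, 3}) be the placements that put person i in their forbidden rack. Any j of these fix j positions, leaving (8−j)! ways to fill the rest, and there are C(3,j) ways to pick which j.
By inclusion–exclusion, the number of valid placements is Σ_{j=0}^{3} (−1)^j C(3,j)·(8−j)!.
Computing: 40320 − 15120 + 2160 − 120 = 27240.

27240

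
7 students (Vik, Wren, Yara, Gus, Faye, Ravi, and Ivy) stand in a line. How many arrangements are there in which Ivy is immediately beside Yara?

1440

Place the 5 others and the Ivy-Yara pair as 6 objects in a line; the pair has 2 internal arrangements.
So the count is 2·(6)! = 1440.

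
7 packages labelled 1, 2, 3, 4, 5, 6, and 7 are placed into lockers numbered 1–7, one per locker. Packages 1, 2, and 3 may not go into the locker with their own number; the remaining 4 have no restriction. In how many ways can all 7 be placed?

3216

Let Aᵢ (for i ∈ {1, 2, 3}) be the placements that put package i in its forbidden locker. Any j of these fix j positions, leaving (7−j)! ways to fill the rest, and there are C(3,j) ways to pick which j.
By inclusion–exclusion, the number of valid placements is Σ_{j=0}^{3} (−1)^j C(3,j)·(7−j)!.
Computing: 5040 − 2160 + 360 − 24 = 3216.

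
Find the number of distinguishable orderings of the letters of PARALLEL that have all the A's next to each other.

840

Treat the 2 copies of A as a single block. The multiset to arrange is then {AA, E, L, L, L, P, R}, 7 items in all.
That gives (7)!/(3!) = 840 arrangements.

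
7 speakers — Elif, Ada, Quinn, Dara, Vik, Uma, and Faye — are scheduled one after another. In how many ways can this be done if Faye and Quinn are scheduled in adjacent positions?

Treat {Faye, Quinn} as a single unit. There are 6 units to order, and the pair itself can be ordered 2 ways.
So the count is 2·(6)! = 1440.

1440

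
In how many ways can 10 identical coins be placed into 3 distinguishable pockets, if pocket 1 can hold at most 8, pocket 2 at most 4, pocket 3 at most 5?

Without the upper bounds there are C(12,2) = 66 ways to split 10 among 3 pockets.
Subtract solutions that violate a single cap (substitute x_i' = x_i − (cap_i+1)): x_1 ≥ 9 gives C(3,2) = 3; x_2 ≥ 5 gives C(7,2) = 21; x_3 ≥ 6 gives C(6,2) = 15. Together 39.
No two caps can be exceeded simultaneously, so the pair terms are all 0.
By inclusion–exclusion the count is 66 − 39 + 0 = 27.

27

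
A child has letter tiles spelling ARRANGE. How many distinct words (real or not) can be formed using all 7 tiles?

Letter multiplicities in ARRANGE: A×2, E×1, G×1, N×1, R×2.
Dividing 7! = 5040 by 2!·2! = 4 for the repeated letters gives 1260.

1260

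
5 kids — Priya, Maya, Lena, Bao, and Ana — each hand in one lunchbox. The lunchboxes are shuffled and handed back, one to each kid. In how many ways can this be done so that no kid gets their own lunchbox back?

44

This is the derangement count D_5: permutations of 5 items with no fixed point.
By inclusion–exclusion this is Σ_{j=0}^{5} (−1)^j C(5,j)·(5−j)!.
Computing: 120 − 120 + 60 − 20 + 5 − 1 = 44.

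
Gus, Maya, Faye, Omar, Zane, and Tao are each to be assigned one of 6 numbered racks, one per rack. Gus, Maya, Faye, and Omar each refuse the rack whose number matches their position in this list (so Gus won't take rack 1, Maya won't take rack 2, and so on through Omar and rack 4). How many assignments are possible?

Let Aᵢ (for 1 ≤ i ≤ 4) be the placements that put person i in their forbidden rack. Any j of these fix j positions, leaving (6−j)! ways to fill the rest, and there are C(4,j) ways to pick which j.
By inclusion–exclusion, the number of valid placements is Σ_{j=0}^{4} (−1)^j C(4,j)·(6−j)!.
Computing: 720 − 480 + 144 − 24 + 2 = 362.

362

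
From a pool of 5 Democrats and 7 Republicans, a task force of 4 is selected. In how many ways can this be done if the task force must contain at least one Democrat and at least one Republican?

With no constraint there are C(12,4) = 495 possible selections.
Subtract selections that omit an entire group: no Democrats → C(7,4) = 35; no Republicans → C(5,4) = 5.
Both groups omitted at once is impossible, so 495 − 40 = 455.

455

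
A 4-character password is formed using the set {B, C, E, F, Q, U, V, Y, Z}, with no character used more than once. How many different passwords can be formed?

3024

This is a permutation of 4 out of 9: P(9,4) = 9!/5!.
That product is 9 × 8 × 7 × 6 = 3024.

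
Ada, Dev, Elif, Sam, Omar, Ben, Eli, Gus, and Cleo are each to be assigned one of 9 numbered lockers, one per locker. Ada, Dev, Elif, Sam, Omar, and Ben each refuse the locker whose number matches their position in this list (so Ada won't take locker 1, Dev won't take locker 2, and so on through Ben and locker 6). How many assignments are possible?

Let Aᵢ (for 1 ≤ i ≤ 6) be the placements that put person i in their forbidden locker. Any j of these fix j positions, leaving (9−j)! ways to fill the rest, and there are C(6,j) ways to pick which j.
By inclusion–exclusion, the number of valid placements is Σ_{j=0}^{6} (−1)^j C(6,j)·(9−j)!.
Computing: 362880 − 241920 + 75600 − 14400 + 1800 − 144 + 6 = 183822.

183822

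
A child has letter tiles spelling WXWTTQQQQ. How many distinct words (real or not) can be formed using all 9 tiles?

The 9 letters of WXWTTQQQQ have repeats: Q appearing 4 times, T appearing twice, and W appearing twice.
Dividing 9! = 362880 by 4!·2!·2! = 96 for the repeated letters gives 3780.

3780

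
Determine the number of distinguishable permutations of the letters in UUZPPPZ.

UUZPPPZ has 7 letters with P appearing 3 times, U appearing twice, and Z appearing twice.
So there are 7! / (3!·2!·2!) = 210 distinguishable arrangements.

210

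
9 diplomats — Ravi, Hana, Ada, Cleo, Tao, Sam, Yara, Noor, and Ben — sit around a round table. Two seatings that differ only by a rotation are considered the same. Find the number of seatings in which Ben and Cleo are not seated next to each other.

30240

All circular seatings of 9 people number (8)! = 40320.
Those with Ben next to Cleo: fuse the pair into one unit and seat 8 units around a circle — 2·(7)! = 10080.
Subtracting, 40320 − 10080 = 30240.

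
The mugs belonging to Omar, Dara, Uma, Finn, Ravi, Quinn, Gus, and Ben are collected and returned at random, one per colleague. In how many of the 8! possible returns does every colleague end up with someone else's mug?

14833

This is the derangement count D_8: permutations of 8 items with no fixed point.
By inclusion–exclusion this is Σ_{j=0}^{8} (−1)^j C(8,j)·(8−j)!.
Computing: 40320 − 40320 + 20160 − 6720 + 1680 − 336 + 56 − 8 + 1 = 14833.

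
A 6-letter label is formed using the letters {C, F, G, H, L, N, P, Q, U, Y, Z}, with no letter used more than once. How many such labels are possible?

Choose and order 6 of the 11 symbols: the first letter has 11 options, the next 10, and so on down to 6.
That product is 11 × 10 × 9 × 8 × 7 × 6 = 332640.

332640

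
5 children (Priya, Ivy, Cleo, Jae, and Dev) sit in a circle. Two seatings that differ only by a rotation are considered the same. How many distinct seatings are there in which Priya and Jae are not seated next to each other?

12

Without the restriction there are (4)! = 24 seatings.
Those with Priya next to Jae: fuse the pair into one unit and seat 4 units around a circle — 2·(3)! = 12.
Subtracting, 24 − 12 = 12.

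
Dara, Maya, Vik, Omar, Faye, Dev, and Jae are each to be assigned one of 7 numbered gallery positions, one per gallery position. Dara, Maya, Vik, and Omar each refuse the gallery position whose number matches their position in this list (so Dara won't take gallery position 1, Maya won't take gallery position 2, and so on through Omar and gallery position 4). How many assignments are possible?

2790

Let Aᵢ (for 1 ≤ i ≤ 4) be the placements that put person i in their forbidden gallery position. Any j of these fix j positions, leaving (7−j)! ways to fill the rest, and there are C(4,j) ways to pick which j.
By inclusion–exclusion, the number of valid placements is Σ_{j=0}^{4} (−1)^j C(4,j)·(7−j)!.
Computing: 5040 − 2880 + 720 − 96 + 6 = 2790.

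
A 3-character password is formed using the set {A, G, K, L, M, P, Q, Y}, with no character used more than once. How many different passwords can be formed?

Choose and order 3 of the 8 symbols: the first character has 8 options, the next 7, then 6.
8 × 7 × 6 = 336.

336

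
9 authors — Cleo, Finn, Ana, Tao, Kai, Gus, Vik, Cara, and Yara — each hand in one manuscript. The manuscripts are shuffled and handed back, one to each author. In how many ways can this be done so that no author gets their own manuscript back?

Let Aᵢ be the assignments in which author i gets their own manuscript. We want the size of the complement of A₁∪…∪A_9.
By inclusion–exclusion this is Σ_{j=0}^{9} (−1)^j C(9,j)·(9−j)!.
Computing: 362880 − 362880 + 181440 − 60480 + 15120 − 3024 + 504 − 72 + 9 − 1 = 133496.

133496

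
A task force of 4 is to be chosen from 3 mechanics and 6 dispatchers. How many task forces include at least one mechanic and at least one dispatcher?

111

With no constraint there are C(9,4) = 126 possible selections.
Subtract selections that omit an entire group: no mechanics → C(6,4) = 15; no dispatchers → C(3,4) = 0.
Both groups omitted at once is impossible, so 126 − 15 = 111.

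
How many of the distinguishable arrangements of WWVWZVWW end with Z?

With the last slot taken by Z, it remains to arrange the other 7 letters (WWVWVWW).
Those 7 letters have V appearing twice and W appearing 5 times, giving (7)!/(5!·2!) = 21.

21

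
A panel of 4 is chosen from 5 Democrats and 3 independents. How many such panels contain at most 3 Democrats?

Split by how many Democrats are chosen (0 through 3).
Sum: C(5,0)·C(3,4) + C(5,1)·C(3,3) + C(5,2)·C(3,2) + C(5,3)·C(3,1) = 0 + 5 + 30 + 30 = 65.

65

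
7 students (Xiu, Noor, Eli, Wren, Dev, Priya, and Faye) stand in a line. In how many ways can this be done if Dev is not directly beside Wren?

3600

There are 7! = 5040 arrangements in all. If Dev and Wren are adjacent, merging them into one block gives 2·(6)! = 1440 arrangements.
Complementary counting: 5040 − 1440 = 3600.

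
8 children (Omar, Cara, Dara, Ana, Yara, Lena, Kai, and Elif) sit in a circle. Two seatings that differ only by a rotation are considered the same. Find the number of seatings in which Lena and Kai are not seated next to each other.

3600

All circular seatings of 8 people number (7)! = 5040.
Seatings with Lena beside Kai: treat them as a block with 2 internal orders, giving 2 × (6)! = 1440.
Subtracting, 5040 − 1440 = 3600.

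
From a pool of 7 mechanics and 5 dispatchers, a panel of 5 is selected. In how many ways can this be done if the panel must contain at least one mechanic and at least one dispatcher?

Unrestricted: C(12,5) = 792 ways to pick any 5 of the 12.
Subtract selections that omit an entire group: no mechanics → C(5,5) = 1; no dispatchers → C(7,5) = 21.
Both groups omitted at once is impossible, so 792 − 22 = 770.

770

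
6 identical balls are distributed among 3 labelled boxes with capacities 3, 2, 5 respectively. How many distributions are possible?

By stars and bars, unrestricted non-negative solutions to x_1+…+x_3 = 6 number C(6+2,2) = 28.
Subtract solutions that violate a single cap (substitute x_i' = x_i − (cap_i+1)): x_1 ≥ 4 gives C(4,2) = 6; x_2 ≥ 3 gives C(5,2) = 10; x_3 ≥ 6 gives C(2,2) = 1. Together 17.
No two caps can be exceeded simultaneously, so the pair terms are all 0.
By inclusion–exclusion the count is 28 − 17 + 0 = 11.

11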